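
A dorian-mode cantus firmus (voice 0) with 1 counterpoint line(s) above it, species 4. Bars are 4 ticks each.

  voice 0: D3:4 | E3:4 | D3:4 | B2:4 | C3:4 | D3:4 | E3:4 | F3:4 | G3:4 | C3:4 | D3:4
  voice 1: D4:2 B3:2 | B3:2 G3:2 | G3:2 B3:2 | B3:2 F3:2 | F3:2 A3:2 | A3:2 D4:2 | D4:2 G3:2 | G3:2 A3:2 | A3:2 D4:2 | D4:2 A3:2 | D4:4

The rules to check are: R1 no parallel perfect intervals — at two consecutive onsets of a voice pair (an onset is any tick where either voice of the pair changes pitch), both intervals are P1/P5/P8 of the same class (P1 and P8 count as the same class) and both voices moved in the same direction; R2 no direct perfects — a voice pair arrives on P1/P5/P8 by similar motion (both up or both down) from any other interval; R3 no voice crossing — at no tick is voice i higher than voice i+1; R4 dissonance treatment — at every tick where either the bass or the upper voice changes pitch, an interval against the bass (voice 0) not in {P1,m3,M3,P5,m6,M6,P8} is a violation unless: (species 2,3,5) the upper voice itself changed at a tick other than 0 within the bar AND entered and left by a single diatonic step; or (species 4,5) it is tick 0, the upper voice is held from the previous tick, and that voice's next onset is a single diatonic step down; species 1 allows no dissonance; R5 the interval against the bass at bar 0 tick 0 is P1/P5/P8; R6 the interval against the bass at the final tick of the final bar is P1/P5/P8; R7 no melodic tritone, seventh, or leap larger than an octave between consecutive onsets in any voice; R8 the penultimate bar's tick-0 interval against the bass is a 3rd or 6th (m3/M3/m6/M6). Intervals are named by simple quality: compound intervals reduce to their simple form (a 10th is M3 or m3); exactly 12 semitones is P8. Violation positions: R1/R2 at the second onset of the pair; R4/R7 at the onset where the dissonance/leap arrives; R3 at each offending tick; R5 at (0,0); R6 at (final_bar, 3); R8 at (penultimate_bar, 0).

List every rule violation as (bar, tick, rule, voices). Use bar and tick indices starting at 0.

bar 0: v0=D3 v1=D4 downbeat P8
bar 1: v0=E3 v1=B3 downbeat P5
bar 2: v0=D3 v1=G3 downbeat P4
bar 3: v0=B2 v1=B3 downbeat P8
bar 4: v0=C3 v1=F3 downbeat P4
bar 5: v0=D3 v1=A3 downbeat P5
bar 6: v0=E3 v1=D4 downbeat m7
bar 7: v0=F3 v1=G3 downbeat M2
bar 8: v0=G3 v1=A3 downbeat M2
bar 9: v0=C3 v1=D4 downbeat M2
bar 10: v0=D3 v1=D4 downbeat P8
  -> R4 @ bar 2 tick 0 v(0, 1): D3/G3 P4 untreated
  -> R4 @ bar 3 tick 2 v(0, 1): B2/F3 TT untreated
  -> R7 @ bar 3 tick 2 v(1,): B3->F3 leap 6st
  -> R4 @ bar 4 tick 0 v(0, 1): C3/F3 P4 untreated
  -> R4 @ bar 6 tick 0 v(0, 1): E3/D4 m7 untreated
  -> R4 @ bar 7 tick 0 v(0, 1): F3/G3 M2 untreated
  -> R4 @ bar 8 tick 0 v(0, 1): G3/A3 M2 untreated
  -> R4 @ bar 9 tick 0 v(0, 1): C3/D4 M2 untreated
  -> R8 @ bar 9 tick 0 v(0, 1): penult M2 not 3rd/6th
  -> R2 @ bar 10 tick 0 v(0, 1): C3/A3 M6 -> D3/D4 P8 similar

(2, 0, R4, (0, 1))
(3, 2, R4, (0, 1))
(3, 2, R7, (1,))
(4, 0, R4, (0, 1))
(6, 0, R4, (0, 1))
(7, 0, R4, (0, 1))
(8, 0, R4, (0, 1))
(9, 0, R4, (0, 1))
(9, 0, R8, (0, 1))
(10, 0, R2, (0, 1))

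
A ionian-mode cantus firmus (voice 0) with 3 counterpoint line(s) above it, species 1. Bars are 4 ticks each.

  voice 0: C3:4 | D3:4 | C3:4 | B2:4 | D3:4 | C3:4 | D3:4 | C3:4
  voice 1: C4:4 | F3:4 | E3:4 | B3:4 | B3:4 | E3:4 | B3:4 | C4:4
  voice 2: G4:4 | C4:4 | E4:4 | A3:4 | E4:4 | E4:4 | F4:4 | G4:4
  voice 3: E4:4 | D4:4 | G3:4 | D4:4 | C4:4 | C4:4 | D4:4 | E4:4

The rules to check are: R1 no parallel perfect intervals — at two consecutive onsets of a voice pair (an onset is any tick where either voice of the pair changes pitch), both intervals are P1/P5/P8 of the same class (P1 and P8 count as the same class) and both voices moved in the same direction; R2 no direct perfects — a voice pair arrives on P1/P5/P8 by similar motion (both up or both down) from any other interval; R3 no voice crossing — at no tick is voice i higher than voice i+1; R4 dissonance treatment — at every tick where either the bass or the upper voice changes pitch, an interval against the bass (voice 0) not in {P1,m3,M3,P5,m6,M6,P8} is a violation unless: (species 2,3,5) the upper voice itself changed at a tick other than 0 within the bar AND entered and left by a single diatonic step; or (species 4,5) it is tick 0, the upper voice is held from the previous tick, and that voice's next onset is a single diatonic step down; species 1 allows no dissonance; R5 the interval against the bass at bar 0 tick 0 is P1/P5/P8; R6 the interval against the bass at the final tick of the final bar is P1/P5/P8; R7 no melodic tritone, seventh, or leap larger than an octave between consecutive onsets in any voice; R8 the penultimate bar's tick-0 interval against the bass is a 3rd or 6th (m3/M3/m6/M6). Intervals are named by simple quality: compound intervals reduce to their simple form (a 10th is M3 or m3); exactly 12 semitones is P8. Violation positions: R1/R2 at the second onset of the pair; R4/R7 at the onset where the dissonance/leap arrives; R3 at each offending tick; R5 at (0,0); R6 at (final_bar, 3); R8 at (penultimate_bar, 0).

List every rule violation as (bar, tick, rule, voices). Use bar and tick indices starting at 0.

bar 0: v0=C3 v1=C4 v2=G4 v3=E4 downbeat M3
bar 1: v0=D3 v1=F3 v2=C4 v3=D4 downbeat P8
bar 2: v0=C3 v1=E3 v2=E4 v3=G3 downbeat P5
bar 3: v0=B2 v1=B3 v2=A3 v3=D4 downbeat m3
bar 4: v0=D3 v1=B3 v2=E4 v3=C4 downbeat m7
bar 5: v0=C3 v1=E3 v2=E4 v3=C4 downbeat P8
bar 6: v0=D3 v1=B3 v2=F4 v3=D4 downbeat P8
bar 7: v0=C3 v1=C4 v2=G4 v3=E4 downbeat M3
  -> R3 @ bar 0 tick 0 v(2, 3): G4 above E4
  -> R5 @ bar 0 tick 0 v(0, 3): opens on M3
  -> R3 @ bar 0 tick 1 v(2, 3): G4 above E4
  -> R3 @ bar 0 tick 2 v(2, 3): G4 above E4
  -> R3 @ bar 0 tick 3 v(2, 3): G4 above E4
  -> R1 @ bar 1 tick 0 v(1, 2): C4/G4 P5 -> F3/C4 P5 similar
  -> R4 @ bar 1 tick 0 v(0, 2): D3/C4 m7 untreated
  -> R2 @ bar 2 tick 0 v(0, 3): D3/D4 P8 -> C3/G3 P5 similar
  -> R3 @ bar 2 tick 0 v(2, 3): E4 above G3
  -> R3 @ bar 2 tick 1 v(2, 3): E4 above G3
  -> R3 @ bar 2 tick 2 v(2, 3): E4 above G3
  -> R3 @ bar 2 tick 3 v(2, 3): E4 above G3
  -> R3 @ bar 3 tick 0 v(1, 2): B3 above A3
  -> R4 @ bar 3 tick 0 v(0, 2): B2/A3 m7 untreated
  -> R3 @ bar 3 tick 1 v(1, 2): B3 above A3
  -> R3 @ bar 3 tick 2 v(1, 2): B3 above A3
  -> R3 @ bar 3 tick 3 v(1, 2): B3 above A3
  -> R3 @ bar 4 tick 0 v(2, 3): E4 above C4
  -> R4 @ bar 4 tick 0 v(0, 2): D3/E4 M2 untreated
  -> R4 @ bar 4 tick 0 v(0, 3): D3/C4 m7 untreated
  -> R3 @ bar 4 tick 1 v(2, 3): E4 above C4
  -> R3 @ bar 4 tick 2 v(2, 3): E4 above C4
  -> R3 @ bar 4 tick 3 v(2, 3): E4 above C4
  -> R3 @ bar 5 tick 0 v(2, 3): E4 above C4
  -> R3 @ bar 5 tick 1 v(2, 3): E4 above C4
  -> R3 @ bar 5 tick 2 v(2, 3): E4 above C4
  -> R3 @ bar 5 tick 3 v(2, 3): E4 above C4
  -> R1 @ bar 6 tick 0 v(0, 3): C3/C4 P8 -> D3/D4 P8 similar
  -> R3 @ bar 6 tick 0 v(2, 3): F4 above D4
  -> R8 @ bar 6 tick 0 v(0, 3): penult P8 not 3rd/6th
  -> R3 @ bar 6 tick 1 v(2, 3): F4 above D4
  -> R3 @ bar 6 tick 2 v(2, 3): F4 above D4
  -> R3 @ bar 6 tick 3 v(2, 3): F4 above D4
  -> R2 @ bar 7 tick 0 v(1, 2): B3/F4 TT -> C4/G4 P5 similar
  -> R3 @ bar 7 tick 0 v(2, 3): G4 above E4
  -> R3 @ bar 7 tick 1 v(2, 3): G4 above E4
  -> R3 @ bar 7 tick 2 v(2, 3): G4 above E4
  -> R3 @ bar 7 tick 3 v(2, 3): G4 above E4
  -> R6 @ bar 7 tick 3 v(0, 3): closes on M3

(0, 0, R3, (2, 3))
(0, 0, R5, (0, 3))
(0, 1, R3, (2, 3))
(0, 2, R3, (2, 3))
(0, 3, R3, (2, 3))
(1, 0, R1, (1, 2))
(1, 0, R4, (0, 2))
(2, 0, R2, (0, 3))
(2, 0, R3, (2, 3))
(2, 1, R3, (2, 3))
(2, 2, R3, (2, 3))
(2, 3, R3, (2, 3))
(3, 0, R3, (1, 2))
(3, 0, R4, (0, 2))
(3, 1, R3, (1, 2))
(3, 2, R3, (1, 2))
(3, 3, R3, (1, 2))
(4, 0, R3, (2, 3))
(4, 0, R4, (0, 2))
(4, 0, R4, (0, 3))
(4, 1, R3, (2, 3))
(4, 2, R3, (2, 3))
(4, 3, R3, (2, 3))
(5, 0, R3, (2, 3))
(5, 1, R3, (2, 3))
(5, 2, R3, (2, 3))
(5, 3, R3, (2, 3))
(6, 0, R1, (0, 3))
(6, 0, R3, (2, 3))
(6, 0, R8, (0, 3))
(6, 1, R3, (2, 3))
(6, 2, R3, (2, 3))
(6, 3, R3, (2, 3))
(7, 0, R2, (1, 2))
(7, 0, R3, (2, 3))
(7, 1, R3, (2, 3))
(7, 2, R3, (2, 3))
(7, 3, R3, (2, 3))
(7, 3, R6, (0, 3))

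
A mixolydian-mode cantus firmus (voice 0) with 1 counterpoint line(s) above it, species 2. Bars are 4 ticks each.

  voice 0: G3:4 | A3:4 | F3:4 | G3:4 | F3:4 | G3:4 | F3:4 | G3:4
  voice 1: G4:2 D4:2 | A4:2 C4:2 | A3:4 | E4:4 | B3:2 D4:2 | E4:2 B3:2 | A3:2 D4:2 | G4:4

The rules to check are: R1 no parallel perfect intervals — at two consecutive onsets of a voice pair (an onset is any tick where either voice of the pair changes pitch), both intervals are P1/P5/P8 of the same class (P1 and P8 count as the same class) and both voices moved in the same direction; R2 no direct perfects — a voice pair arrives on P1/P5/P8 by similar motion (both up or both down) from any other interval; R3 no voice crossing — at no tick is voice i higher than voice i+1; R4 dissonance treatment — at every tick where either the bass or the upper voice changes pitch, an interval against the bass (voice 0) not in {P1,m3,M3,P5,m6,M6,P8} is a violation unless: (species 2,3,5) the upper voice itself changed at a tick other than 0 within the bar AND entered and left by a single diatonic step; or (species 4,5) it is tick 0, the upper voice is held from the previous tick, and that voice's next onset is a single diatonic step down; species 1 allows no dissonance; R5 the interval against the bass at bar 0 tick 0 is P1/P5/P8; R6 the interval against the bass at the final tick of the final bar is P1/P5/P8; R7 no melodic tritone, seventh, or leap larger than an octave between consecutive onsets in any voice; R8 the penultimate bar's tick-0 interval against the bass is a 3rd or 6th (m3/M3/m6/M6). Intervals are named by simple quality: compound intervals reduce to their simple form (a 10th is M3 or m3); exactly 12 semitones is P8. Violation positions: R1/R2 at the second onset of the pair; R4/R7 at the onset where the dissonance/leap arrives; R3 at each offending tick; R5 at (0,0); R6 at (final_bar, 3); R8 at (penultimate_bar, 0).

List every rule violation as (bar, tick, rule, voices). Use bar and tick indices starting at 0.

(1, 0, R2, (0, 1))
(4, 0, R4, (0, 1))
(7, 0, R2, (0, 1))

bar 0: v0=G3 v1=G4 downbeat P8
bar 1: v0=A3 v1=A4 downbeat P8
bar 2: v0=F3 v1=A3 downbeat M3
bar 3: v0=G3 v1=E4 downbeat M6
bar 4: v0=F3 v1=B3 downbeat TT
bar 5: v0=G3 v1=E4 downbeat M6
bar 6: v0=F3 v1=A3 downbeat M3
bar 7: v0=G3 v1=G4 downbeat P8
  -> R2 @ bar 1 tick 0 v(0, 1): G3/D4 P5 -> A3/A4 P8 similar
  -> R4 @ bar 4 tick 0 v(0, 1): F3/B3 TT untreated
  -> R2 @ bar 7 tick 0 v(0, 1): F3/D4 M6 -> G3/G4 P8 similar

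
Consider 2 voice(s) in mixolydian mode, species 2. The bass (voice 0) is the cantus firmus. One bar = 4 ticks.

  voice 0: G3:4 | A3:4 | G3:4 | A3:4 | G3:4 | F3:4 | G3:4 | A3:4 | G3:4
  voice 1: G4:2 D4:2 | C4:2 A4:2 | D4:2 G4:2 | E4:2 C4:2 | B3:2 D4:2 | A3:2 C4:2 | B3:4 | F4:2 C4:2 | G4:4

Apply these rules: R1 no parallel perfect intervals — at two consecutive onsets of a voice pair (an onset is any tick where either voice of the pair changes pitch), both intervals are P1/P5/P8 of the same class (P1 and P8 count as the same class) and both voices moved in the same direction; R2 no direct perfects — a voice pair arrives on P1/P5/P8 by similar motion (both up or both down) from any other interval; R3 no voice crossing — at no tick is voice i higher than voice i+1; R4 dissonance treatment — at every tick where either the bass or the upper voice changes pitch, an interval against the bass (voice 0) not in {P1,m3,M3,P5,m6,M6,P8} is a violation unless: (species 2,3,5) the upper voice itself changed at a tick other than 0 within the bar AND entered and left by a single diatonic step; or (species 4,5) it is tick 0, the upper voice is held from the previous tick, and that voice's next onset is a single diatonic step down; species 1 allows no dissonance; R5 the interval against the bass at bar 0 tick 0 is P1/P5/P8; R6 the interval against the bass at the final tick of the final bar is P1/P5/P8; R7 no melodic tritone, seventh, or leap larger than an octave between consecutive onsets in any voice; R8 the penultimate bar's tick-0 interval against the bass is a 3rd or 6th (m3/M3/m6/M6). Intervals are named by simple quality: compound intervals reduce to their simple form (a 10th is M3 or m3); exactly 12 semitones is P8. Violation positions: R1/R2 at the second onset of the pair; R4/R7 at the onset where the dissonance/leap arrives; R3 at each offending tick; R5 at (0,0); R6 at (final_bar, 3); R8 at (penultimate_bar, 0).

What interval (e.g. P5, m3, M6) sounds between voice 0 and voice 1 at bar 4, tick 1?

voice 0=G3 voice 1=B3 -> M3

M3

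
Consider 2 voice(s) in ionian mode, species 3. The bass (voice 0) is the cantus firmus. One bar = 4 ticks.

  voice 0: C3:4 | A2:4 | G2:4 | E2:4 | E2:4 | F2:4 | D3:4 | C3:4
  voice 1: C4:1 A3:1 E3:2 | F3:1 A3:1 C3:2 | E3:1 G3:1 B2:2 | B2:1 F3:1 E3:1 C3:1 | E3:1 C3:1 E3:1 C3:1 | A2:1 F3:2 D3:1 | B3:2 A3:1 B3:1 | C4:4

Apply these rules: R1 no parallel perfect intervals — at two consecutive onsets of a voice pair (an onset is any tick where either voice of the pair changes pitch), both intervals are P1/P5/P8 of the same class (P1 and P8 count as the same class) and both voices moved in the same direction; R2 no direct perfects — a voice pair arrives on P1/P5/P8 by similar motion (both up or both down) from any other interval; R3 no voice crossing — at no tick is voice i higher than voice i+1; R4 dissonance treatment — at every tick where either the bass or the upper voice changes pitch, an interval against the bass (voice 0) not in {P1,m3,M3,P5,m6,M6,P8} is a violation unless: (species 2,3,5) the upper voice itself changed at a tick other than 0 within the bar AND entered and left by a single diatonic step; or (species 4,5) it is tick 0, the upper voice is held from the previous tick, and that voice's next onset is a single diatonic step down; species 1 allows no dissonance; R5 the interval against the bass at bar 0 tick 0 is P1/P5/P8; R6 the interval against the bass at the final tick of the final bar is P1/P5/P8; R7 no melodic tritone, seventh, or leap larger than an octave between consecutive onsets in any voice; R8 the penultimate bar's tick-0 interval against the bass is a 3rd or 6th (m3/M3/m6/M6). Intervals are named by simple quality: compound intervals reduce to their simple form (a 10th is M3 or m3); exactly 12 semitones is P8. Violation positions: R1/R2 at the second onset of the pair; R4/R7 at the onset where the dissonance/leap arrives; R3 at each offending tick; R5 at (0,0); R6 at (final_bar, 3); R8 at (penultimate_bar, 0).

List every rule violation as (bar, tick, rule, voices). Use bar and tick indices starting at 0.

(3, 1, R4, (0, 1))
(3, 1, R7, (1,))

bar 0: v0=C3 v1=C4 downbeat P8
bar 1: v0=A2 v1=F3 downbeat m6
bar 2: v0=G2 v1=E3 downbeat M6
bar 3: v0=E2 v1=B2 downbeat P5
bar 4: v0=E2 v1=E3 downbeat P8
bar 5: v0=F2 v1=A2 downbeat M3
bar 6: v0=D3 v1=B3 downbeat M6
bar 7: v0=C3 v1=C4 downbeat P8
  -> R4 @ bar 3 tick 1 v(0, 1): E2/F3 m2 untreated
  -> R7 @ bar 3 tick 1 v(1,): B2->F3 leap 6st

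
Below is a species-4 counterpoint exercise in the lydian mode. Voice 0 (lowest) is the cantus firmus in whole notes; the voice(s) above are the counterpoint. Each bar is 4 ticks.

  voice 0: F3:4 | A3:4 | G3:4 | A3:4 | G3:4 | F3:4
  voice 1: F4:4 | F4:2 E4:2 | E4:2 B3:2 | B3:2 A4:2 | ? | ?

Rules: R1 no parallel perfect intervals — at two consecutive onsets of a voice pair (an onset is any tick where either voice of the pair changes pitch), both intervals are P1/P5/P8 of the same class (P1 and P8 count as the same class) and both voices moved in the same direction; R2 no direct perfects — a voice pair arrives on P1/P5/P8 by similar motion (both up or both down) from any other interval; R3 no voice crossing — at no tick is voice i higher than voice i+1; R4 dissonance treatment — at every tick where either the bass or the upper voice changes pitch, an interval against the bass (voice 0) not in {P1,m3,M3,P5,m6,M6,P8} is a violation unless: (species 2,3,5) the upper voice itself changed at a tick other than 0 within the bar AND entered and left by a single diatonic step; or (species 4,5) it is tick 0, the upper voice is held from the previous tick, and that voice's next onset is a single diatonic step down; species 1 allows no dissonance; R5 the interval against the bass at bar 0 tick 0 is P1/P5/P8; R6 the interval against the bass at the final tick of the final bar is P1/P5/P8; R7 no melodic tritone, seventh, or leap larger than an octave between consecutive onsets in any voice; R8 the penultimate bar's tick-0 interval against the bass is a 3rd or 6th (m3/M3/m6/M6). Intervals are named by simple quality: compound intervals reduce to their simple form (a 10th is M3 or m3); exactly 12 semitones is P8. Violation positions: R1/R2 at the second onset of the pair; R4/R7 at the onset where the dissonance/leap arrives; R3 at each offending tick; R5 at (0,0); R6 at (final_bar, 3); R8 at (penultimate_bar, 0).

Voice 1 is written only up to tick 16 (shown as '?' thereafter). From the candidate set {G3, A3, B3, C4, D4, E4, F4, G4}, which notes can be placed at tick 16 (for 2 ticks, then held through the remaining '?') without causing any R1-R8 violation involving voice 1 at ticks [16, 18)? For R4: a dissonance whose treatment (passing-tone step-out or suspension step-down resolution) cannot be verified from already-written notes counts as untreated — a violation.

{E4}

G3: violates R1,R7,R8
A3: violates R4,R8
B3: violates R7
C4: violates R4,R8
D4: violates R2,R8
E4: legal
F4: violates R4,R8
G4: violates R1,R8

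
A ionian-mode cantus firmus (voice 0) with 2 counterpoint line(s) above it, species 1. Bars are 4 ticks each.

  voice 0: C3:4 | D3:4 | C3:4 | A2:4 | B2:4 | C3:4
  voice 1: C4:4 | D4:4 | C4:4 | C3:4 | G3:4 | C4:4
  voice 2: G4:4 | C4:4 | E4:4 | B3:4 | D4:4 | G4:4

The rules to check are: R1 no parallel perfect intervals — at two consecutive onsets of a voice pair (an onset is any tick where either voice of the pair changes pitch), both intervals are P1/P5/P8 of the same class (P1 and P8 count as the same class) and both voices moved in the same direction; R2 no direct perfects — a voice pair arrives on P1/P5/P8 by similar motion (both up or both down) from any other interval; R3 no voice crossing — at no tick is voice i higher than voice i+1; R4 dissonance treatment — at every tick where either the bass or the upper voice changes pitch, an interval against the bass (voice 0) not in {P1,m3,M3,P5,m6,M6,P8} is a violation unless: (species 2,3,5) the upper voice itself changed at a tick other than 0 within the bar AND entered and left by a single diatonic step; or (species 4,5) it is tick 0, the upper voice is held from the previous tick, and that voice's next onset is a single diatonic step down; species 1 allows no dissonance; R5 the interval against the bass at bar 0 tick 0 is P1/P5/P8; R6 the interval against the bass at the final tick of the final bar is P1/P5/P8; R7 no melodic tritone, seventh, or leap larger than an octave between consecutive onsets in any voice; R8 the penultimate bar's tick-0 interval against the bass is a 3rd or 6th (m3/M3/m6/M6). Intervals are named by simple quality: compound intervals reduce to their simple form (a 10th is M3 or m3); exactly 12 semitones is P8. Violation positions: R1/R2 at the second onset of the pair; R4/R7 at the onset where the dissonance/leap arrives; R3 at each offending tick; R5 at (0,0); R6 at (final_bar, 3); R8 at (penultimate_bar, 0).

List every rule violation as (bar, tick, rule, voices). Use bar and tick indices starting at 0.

bar 0: v0=C3 v1=C4 v2=G4 downbeat P5
bar 1: v0=D3 v1=D4 v2=C4 downbeat m7
bar 2: v0=C3 v1=C4 v2=E4 downbeat M3
bar 3: v0=A2 v1=C3 v2=B3 downbeat M2
bar 4: v0=B2 v1=G3 v2=D4 downbeat m3
bar 5: v0=C3 v1=C4 v2=G4 downbeat P5
  -> R1 @ bar 1 tick 0 v(0, 1): C3/C4 P8 -> D3/D4 P8 similar
  -> R3 @ bar 1 tick 0 v(1, 2): D4 above C4
  -> R4 @ bar 1 tick 0 v(0, 2): D3/C4 m7 untreated
  -> R3 @ bar 1 tick 1 v(1, 2): D4 above C4
  -> R3 @ bar 1 tick 2 v(1, 2): D4 above C4
  -> R3 @ bar 1 tick 3 v(1, 2): D4 above C4
  -> R1 @ bar 2 tick 0 v(0, 1): D3/D4 P8 -> C3/C4 P8 similar
  -> R4 @ bar 3 tick 0 v(0, 2): A2/B3 M2 untreated
  -> R2 @ bar 4 tick 0 v(1, 2): C3/B3 M7 -> G3/D4 P5 similar
  -> R1 @ bar 5 tick 0 v(1, 2): G3/D4 P5 -> C4/G4 P5 similar
  -> R2 @ bar 5 tick 0 v(0, 1): B2/G3 m6 -> C3/C4 P8 similar
  -> R2 @ bar 5 tick 0 v(0, 2): B2/D4 m3 -> C3/G4 P5 similar

(1, 0, R1, (0, 1))
(1, 0, R3, (1, 2))
(1, 0, R4, (0, 2))
(1, 1, R3, (1, 2))
(1, 2, R3, (1, 2))
(1, 3, R3, (1, 2))
(2, 0, R1, (0, 1))
(3, 0, R4, (0, 2))
(4, 0, R2, (1, 2))
(5, 0, R1, (1, 2))
(5, 0, R2, (0, 1))
(5, 0, R2, (0, 2))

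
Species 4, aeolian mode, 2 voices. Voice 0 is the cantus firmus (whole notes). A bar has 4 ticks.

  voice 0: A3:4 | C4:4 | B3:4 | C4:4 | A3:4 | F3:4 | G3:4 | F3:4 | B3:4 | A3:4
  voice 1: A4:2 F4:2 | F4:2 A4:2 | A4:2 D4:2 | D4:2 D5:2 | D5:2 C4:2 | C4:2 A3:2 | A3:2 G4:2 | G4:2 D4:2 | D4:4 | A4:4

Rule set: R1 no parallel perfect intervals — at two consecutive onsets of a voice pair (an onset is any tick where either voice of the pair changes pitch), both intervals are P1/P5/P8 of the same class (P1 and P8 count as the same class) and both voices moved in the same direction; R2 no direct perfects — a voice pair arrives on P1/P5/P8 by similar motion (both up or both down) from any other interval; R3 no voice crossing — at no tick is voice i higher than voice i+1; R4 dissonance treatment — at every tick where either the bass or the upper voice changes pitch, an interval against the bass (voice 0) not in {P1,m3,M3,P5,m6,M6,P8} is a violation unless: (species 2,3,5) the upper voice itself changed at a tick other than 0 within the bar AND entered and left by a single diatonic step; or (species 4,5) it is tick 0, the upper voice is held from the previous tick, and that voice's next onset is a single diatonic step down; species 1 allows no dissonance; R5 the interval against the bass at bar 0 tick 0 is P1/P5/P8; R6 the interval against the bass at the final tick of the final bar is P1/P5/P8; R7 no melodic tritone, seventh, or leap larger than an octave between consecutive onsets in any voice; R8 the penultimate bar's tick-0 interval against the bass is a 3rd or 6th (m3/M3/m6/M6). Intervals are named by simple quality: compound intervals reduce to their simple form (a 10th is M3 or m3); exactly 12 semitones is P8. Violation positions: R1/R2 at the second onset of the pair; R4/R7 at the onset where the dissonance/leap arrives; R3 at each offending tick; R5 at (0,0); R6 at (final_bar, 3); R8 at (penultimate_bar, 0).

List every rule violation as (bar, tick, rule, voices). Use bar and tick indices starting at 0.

(1, 0, R4, (0, 1))
(2, 0, R4, (0, 1))
(3, 0, R4, (0, 1))
(3, 2, R4, (0, 1))
(4, 0, R4, (0, 1))
(4, 2, R7, (1,))
(6, 0, R4, (0, 1))
(6, 2, R7, (1,))
(7, 0, R4, (0, 1))
(8, 0, R7, (0,))

bar 0: v0=A3 v1=A4 downbeat P8
bar 1: v0=C4 v1=F4 downbeat P4
bar 2: v0=B3 v1=A4 downbeat m7
bar 3: v0=C4 v1=D4 downbeat M2
bar 4: v0=A3 v1=D5 downbeat P4
bar 5: v0=F3 v1=C4 downbeat P5
bar 6: v0=G3 v1=A3 downbeat M2
bar 7: v0=F3 v1=G4 downbeat M2
bar 8: v0=B3 v1=D4 downbeat m3
bar 9: v0=A3 v1=A4 downbeat P8
  -> R4 @ bar 1 tick 0 v(0, 1): C4/F4 P4 untreated
  -> R4 @ bar 2 tick 0 v(0, 1): B3/A4 m7 untreated
  -> R4 @ bar 3 tick 0 v(0, 1): C4/D4 M2 untreated
  -> R4 @ bar 3 tick 2 v(0, 1): C4/D5 M2 untreated
  -> R4 @ bar 4 tick 0 v(0, 1): A3/D5 P4 untreated
  -> R7 @ bar 4 tick 2 v(1,): D5->C4 leap 14st
  -> R4 @ bar 6 tick 0 v(0, 1): G3/A3 M2 untreated
  -> R7 @ bar 6 tick 2 v(1,): A3->G4 leap 10st
  -> R4 @ bar 7 tick 0 v(0, 1): F3/G4 M2 untreated
  -> R7 @ bar 8 tick 0 v(0,): F3->B3 leap 6st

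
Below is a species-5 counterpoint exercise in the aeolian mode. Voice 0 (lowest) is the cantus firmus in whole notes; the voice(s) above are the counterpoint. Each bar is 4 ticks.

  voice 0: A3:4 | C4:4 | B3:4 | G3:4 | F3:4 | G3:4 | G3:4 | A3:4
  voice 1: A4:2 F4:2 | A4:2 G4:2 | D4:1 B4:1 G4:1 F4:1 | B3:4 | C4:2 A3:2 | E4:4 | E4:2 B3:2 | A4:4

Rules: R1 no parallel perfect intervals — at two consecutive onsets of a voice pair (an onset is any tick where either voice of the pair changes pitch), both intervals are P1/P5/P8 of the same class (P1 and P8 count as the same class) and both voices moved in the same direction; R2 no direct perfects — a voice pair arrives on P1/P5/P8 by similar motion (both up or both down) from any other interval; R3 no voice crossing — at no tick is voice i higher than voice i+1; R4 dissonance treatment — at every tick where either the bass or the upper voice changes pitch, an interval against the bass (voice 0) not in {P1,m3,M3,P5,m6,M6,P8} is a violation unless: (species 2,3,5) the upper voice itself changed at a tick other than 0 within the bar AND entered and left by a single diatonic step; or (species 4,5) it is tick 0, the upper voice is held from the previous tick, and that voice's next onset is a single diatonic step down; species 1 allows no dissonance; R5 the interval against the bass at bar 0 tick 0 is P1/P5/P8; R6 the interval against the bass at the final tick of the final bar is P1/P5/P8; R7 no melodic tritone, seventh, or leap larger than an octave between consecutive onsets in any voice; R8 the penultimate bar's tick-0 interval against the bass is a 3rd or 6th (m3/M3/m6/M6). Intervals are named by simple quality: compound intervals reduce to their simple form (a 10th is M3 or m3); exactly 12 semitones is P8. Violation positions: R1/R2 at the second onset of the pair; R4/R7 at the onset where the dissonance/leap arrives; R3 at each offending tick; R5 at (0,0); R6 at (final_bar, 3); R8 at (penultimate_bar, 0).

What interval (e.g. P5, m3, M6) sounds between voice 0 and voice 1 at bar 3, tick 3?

voice 0=G3 voice 1=B3 -> M3

M3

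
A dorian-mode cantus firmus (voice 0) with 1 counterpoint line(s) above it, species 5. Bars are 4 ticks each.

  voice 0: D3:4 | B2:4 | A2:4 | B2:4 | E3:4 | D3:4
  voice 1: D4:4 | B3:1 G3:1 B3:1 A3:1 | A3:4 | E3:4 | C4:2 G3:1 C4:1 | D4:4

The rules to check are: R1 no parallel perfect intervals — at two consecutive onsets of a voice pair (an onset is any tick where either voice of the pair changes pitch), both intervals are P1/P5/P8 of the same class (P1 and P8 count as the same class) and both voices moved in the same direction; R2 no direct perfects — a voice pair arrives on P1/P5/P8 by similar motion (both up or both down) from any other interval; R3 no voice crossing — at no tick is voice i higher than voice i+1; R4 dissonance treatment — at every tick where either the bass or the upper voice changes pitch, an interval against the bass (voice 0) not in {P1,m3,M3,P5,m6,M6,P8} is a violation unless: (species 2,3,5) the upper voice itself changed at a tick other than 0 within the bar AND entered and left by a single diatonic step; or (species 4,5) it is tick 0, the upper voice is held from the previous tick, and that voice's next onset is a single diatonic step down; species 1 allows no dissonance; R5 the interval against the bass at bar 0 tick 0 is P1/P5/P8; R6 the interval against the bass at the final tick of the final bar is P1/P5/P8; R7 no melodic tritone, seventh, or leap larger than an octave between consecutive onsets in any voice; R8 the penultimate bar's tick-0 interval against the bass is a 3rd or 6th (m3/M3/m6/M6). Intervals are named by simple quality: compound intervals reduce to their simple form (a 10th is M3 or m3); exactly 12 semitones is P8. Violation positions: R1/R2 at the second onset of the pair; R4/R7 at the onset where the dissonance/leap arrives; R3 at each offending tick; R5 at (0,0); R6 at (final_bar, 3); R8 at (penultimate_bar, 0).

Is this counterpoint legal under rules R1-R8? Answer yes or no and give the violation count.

No (3 violations)

bar 0: v0=D3 v1=D4 (P8)
bar 1: v0=B2 v1=B3 (P8)
bar 2: v0=A2 v1=A3 (P8)
bar 3: v0=B2 v1=E3 (P4)
bar 4: v0=E3 v1=C4 (m6)
bar 5: v0=D3 v1=D4 (P8)
  R1 @ bar1.0: D3/D4 P8 -> B2/B3 P8 similar
  R4 @ bar1.3: B2/A3 m7 untreated
  R4 @ bar3.0: B2/E3 P4 untreated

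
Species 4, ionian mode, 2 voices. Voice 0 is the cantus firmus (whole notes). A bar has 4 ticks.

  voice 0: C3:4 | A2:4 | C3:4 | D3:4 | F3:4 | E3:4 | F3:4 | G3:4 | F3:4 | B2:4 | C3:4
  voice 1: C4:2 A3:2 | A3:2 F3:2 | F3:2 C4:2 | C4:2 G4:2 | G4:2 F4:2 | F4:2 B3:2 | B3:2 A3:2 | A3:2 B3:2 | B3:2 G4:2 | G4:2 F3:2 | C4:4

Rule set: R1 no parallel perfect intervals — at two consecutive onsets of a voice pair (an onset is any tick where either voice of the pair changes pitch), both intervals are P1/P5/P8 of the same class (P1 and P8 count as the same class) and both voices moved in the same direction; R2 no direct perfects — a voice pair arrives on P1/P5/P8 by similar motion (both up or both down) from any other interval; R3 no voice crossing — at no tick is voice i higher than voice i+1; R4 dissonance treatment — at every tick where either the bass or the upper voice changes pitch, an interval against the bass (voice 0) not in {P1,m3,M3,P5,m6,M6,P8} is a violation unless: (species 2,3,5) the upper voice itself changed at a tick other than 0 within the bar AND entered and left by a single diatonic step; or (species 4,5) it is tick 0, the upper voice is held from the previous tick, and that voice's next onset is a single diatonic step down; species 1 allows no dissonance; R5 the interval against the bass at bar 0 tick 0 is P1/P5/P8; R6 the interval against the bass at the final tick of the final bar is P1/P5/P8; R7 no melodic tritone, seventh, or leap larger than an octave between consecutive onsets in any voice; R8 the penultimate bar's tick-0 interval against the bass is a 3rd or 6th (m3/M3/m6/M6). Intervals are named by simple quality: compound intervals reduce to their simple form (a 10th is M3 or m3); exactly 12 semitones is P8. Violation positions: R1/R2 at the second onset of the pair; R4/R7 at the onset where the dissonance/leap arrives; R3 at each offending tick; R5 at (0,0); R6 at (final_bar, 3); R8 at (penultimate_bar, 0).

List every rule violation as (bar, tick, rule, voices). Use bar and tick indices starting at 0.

(2, 0, R4, (0, 1))
(3, 0, R4, (0, 1))
(3, 2, R4, (0, 1))
(5, 0, R4, (0, 1))
(5, 2, R7, (1,))
(7, 0, R4, (0, 1))
(8, 0, R4, (0, 1))
(8, 2, R4, (0, 1))
(9, 0, R7, (0,))
(9, 2, R4, (0, 1))
(9, 2, R7, (1,))
(10, 0, R2, (0, 1))

bar 0: v0=C3 v1=C4 downbeat P8
bar 1: v0=A2 v1=A3 downbeat P8
bar 2: v0=C3 v1=F3 downbeat P4
bar 3: v0=D3 v1=C4 downbeat m7
bar 4: v0=F3 v1=G4 downbeat M2
bar 5: v0=E3 v1=F4 downbeat m2
bar 6: v0=F3 v1=B3 downbeat TT
bar 7: v0=G3 v1=A3 downbeat M2
bar 8: v0=F3 v1=B3 downbeat TT
bar 9: v0=B2 v1=G4 downbeat m6
bar 10: v0=C3 v1=C4 downbeat P8
  -> R4 @ bar 2 tick 0 v(0, 1): C3/F3 P4 untreated
  -> R4 @ bar 3 tick 0 v(0, 1): D3/C4 m7 untreated
  -> R4 @ bar 3 tick 2 v(0, 1): D3/G4 P4 untreated
  -> R4 @ bar 5 tick 0 v(0, 1): E3/F4 m2 untreated
  -> R7 @ bar 5 tick 2 v(1,): F4->B3 leap 6st
  -> R4 @ bar 7 tick 0 v(0, 1): G3/A3 M2 untreated
  -> R4 @ bar 8 tick 0 v(0, 1): F3/B3 TT untreated
  -> R4 @ bar 8 tick 2 v(0, 1): F3/G4 M2 untreated
  -> R7 @ bar 9 tick 0 v(0,): F3->B2 leap 6st
  -> R4 @ bar 9 tick 2 v(0, 1): B2/F3 TT untreated
  -> R7 @ bar 9 tick 2 v(1,): G4->F3 leap 14st
  -> R2 @ bar 10 tick 0 v(0, 1): B2/F3 TT -> C3/C4 P8 similar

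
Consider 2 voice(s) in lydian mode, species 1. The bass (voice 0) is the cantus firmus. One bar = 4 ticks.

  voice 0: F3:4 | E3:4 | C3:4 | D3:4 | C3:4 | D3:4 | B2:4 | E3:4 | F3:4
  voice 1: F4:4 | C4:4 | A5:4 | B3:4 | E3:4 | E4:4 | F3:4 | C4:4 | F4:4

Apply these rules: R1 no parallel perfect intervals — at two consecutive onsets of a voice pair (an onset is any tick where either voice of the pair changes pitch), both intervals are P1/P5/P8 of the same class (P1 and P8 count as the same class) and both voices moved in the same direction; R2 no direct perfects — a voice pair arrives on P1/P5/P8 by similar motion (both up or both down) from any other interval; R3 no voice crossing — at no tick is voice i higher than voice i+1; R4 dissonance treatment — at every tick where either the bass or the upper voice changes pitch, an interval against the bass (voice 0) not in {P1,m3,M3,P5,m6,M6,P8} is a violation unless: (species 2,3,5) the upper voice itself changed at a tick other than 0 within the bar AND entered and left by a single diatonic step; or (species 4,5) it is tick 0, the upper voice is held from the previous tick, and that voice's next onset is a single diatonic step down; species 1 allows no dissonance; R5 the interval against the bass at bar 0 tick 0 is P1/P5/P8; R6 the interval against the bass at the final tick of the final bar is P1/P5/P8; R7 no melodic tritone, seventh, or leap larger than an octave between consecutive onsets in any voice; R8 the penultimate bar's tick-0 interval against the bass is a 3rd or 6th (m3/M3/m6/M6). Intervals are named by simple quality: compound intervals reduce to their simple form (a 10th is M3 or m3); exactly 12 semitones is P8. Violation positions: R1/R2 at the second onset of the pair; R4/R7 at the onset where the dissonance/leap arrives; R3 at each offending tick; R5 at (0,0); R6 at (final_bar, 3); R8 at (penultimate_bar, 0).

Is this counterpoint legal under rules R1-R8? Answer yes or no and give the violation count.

bar 0: v0=F3 v1=F4 (P8)
bar 1: v0=E3 v1=C4 (m6)
bar 2: v0=C3 v1=A5 (M6)
bar 3: v0=D3 v1=B3 (M6)
bar 4: v0=C3 v1=E3 (M3)
bar 5: v0=D3 v1=E4 (M2)
bar 6: v0=B2 v1=F3 (TT)
bar 7: v0=E3 v1=C4 (m6)
bar 8: v0=F3 v1=F4 (P8)
  R7 @ bar2.0: C4->A5 leap 21st
  R7 @ bar3.0: A5->B3 leap 22st
  R4 @ bar5.0: D3/E4 M2 untreated
  R4 @ bar6.0: B2/F3 TT untreated
  R7 @ bar6.0: E4->F3 leap 11st
  R2 @ bar8.0: E3/C4 m6 -> F3/F4 P8 similar

No (6 violations)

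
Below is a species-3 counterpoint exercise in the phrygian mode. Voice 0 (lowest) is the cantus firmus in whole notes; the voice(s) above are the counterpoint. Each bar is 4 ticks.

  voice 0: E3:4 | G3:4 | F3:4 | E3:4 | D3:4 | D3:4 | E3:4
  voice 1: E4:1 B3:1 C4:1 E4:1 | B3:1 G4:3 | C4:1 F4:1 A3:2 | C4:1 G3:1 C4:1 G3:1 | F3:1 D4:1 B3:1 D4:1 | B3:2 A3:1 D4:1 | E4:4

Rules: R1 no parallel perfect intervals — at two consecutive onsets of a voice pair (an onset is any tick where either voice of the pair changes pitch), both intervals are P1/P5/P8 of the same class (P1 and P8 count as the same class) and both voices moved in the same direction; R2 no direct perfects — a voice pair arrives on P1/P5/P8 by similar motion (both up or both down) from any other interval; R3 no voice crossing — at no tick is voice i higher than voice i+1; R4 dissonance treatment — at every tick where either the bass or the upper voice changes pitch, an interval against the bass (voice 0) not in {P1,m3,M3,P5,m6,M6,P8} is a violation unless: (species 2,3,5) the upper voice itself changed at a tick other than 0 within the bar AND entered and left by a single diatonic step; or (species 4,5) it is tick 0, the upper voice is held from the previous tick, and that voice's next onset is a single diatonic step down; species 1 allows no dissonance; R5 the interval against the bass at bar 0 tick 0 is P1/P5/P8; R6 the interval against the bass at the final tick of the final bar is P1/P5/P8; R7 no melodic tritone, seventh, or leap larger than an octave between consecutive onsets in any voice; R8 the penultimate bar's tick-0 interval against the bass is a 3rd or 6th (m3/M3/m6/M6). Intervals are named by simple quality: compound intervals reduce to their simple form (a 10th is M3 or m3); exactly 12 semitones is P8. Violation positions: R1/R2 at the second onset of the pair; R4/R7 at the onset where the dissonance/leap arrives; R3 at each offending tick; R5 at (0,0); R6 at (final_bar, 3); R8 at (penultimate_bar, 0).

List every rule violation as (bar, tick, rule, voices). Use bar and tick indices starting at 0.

bar 0: v0=E3 v1=E4 downbeat P8
bar 1: v0=G3 v1=B3 downbeat M3
bar 2: v0=F3 v1=C4 downbeat P5
bar 3: v0=E3 v1=C4 downbeat m6
bar 4: v0=D3 v1=F3 downbeat m3
bar 5: v0=D3 v1=B3 downbeat M6
bar 6: v0=E3 v1=E4 downbeat P8
  -> R2 @ bar 2 tick 0 v(0, 1): G3/G4 P8 -> F3/C4 P5 similar
  -> R1 @ bar 6 tick 0 v(0, 1): D3/D4 P8 -> E3/E4 P8 similar

(2, 0, R2, (0, 1))
(6, 0, R1, (0, 1))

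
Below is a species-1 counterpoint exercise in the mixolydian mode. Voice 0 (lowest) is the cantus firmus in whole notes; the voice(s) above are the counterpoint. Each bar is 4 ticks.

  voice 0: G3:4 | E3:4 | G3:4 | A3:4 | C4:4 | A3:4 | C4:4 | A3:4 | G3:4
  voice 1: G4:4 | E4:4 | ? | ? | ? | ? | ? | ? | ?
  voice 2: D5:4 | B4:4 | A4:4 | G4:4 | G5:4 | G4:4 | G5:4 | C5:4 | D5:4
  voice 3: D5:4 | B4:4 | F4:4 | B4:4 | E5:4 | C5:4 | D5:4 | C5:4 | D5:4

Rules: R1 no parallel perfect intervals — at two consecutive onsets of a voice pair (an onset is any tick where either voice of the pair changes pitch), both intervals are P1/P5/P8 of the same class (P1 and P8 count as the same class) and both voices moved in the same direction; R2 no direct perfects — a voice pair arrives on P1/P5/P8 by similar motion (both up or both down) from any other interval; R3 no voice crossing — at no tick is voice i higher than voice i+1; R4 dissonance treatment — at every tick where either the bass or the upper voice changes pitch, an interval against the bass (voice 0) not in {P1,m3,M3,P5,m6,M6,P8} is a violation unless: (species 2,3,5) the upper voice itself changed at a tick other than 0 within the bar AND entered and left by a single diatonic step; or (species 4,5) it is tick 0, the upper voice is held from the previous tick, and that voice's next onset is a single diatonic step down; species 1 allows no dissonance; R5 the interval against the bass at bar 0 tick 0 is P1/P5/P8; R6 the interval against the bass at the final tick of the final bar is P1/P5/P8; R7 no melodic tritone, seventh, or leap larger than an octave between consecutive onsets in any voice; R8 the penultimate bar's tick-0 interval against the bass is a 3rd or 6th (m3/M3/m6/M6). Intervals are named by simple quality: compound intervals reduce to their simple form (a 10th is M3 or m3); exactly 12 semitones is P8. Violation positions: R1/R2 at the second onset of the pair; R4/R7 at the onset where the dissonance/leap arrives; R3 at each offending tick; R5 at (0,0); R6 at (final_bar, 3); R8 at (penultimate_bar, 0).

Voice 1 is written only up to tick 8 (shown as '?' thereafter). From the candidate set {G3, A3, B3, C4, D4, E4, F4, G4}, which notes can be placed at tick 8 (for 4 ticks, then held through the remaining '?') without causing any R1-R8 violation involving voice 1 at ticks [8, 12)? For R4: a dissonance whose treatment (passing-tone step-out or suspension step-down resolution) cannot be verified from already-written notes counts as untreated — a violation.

{B3, E4, G3}

G3: legal
A3: violates R2,R4
B3: legal
C4: violates R4
D4: violates R1
E4: legal
F4: violates R4
G4: violates R1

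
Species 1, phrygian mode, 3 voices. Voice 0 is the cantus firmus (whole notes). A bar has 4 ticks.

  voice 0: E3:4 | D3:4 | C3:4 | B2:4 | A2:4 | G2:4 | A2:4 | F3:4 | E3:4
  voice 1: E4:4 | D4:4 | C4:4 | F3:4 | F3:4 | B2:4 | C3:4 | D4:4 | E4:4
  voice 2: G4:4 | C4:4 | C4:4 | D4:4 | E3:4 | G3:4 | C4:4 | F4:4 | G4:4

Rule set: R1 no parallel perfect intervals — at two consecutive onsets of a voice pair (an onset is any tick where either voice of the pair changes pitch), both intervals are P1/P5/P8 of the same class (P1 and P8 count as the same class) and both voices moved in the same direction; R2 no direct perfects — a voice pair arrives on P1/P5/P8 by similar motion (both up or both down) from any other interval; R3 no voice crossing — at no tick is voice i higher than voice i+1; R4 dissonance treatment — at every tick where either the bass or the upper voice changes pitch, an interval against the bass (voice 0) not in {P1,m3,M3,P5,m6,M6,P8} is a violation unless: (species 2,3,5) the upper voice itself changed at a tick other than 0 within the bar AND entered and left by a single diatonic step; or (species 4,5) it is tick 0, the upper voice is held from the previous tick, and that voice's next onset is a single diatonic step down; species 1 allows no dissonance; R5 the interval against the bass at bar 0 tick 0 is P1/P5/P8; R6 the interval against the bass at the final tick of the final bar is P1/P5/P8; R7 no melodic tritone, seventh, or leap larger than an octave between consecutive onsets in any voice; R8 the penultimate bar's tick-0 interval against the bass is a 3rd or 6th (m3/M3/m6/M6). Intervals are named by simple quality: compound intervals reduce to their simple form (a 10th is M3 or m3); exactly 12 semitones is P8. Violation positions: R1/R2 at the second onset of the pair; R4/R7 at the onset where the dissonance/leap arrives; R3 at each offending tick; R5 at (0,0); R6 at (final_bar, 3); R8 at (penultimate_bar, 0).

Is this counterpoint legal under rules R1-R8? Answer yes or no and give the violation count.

No (21 violations)

bar 0: v0=E3 v1=E4 v2=G4 (m3)
bar 1: v0=D3 v1=D4 v2=C4 (m7)
bar 2: v0=C3 v1=C4 v2=C4 (P8)
bar 3: v0=B2 v1=F3 v2=D4 (m3)
bar 4: v0=A2 v1=F3 v2=E3 (P5)
bar 5: v0=G2 v1=B2 v2=G3 (P8)
bar 6: v0=A2 v1=C3 v2=C4 (m3)
bar 7: v0=F3 v1=D4 v2=F4 (P8)
bar 8: v0=E3 v1=E4 v2=G4 (m3)
  R5 @ bar0.0: opens on m3
  R1 @ bar1.0: E3/E4 P8 -> D3/D4 P8 similar
  R3 @ bar1.0: D4 above C4
  R4 @ bar1.0: D3/C4 m7 untreated
  R3 @ bar1.1: D4 above C4
  R3 @ bar1.2: D4 above C4
  R3 @ bar1.3: D4 above C4
  R1 @ bar2.0: D3/D4 P8 -> C3/C4 P8 similar
  R4 @ bar3.0: B2/F3 TT untreated
  R2 @ bar4.0: B2/D4 m3 -> A2/E3 P5 similar
  R3 @ bar4.0: F3 above E3
  R7 @ bar4.0: D4->E3 leap 10st
  R3 @ bar4.1: F3 above E3
  R3 @ bar4.2: F3 above E3
  R3 @ bar4.3: F3 above E3
  R7 @ bar5.0: F3->B2 leap 6st
  R2 @ bar6.0: B2/G3 m6 -> C3/C4 P8 similar
  R2 @ bar7.0: A2/C4 m3 -> F3/F4 P8 similar
  R7 @ bar7.0: C3->D4 leap 14st
  R8 @ bar7.0: penult P8 not 3rd/6th
  R6 @ bar8.3: closes on m3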